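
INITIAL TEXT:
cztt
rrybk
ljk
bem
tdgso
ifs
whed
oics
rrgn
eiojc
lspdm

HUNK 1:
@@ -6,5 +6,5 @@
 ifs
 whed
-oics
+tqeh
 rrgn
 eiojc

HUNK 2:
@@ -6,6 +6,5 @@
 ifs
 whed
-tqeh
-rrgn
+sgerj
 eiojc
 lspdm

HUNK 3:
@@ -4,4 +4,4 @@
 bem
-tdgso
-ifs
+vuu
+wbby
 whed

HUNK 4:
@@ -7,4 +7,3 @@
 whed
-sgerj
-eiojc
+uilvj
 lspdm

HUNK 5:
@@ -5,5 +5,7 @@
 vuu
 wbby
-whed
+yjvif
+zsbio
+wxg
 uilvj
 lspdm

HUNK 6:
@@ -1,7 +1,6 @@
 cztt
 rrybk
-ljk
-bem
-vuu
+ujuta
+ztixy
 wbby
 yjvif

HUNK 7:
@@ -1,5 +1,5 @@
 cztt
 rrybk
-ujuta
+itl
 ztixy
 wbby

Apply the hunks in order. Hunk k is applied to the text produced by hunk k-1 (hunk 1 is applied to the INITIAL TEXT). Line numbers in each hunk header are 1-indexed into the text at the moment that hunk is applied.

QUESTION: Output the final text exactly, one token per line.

Answer: cztt
rrybk
itl
ztixy
wbby
yjvif
zsbio
wxg
uilvj
lspdm

Derivation:
Hunk 1: at line 6 remove [oics] add [tqeh] -> 11 lines: cztt rrybk ljk bem tdgso ifs whed tqeh rrgn eiojc lspdm
Hunk 2: at line 6 remove [tqeh,rrgn] add [sgerj] -> 10 lines: cztt rrybk ljk bem tdgso ifs whed sgerj eiojc lspdm
Hunk 3: at line 4 remove [tdgso,ifs] add [vuu,wbby] -> 10 lines: cztt rrybk ljk bem vuu wbby whed sgerj eiojc lspdm
Hunk 4: at line 7 remove [sgerj,eiojc] add [uilvj] -> 9 lines: cztt rrybk ljk bem vuu wbby whed uilvj lspdm
Hunk 5: at line 5 remove [whed] add [yjvif,zsbio,wxg] -> 11 lines: cztt rrybk ljk bem vuu wbby yjvif zsbio wxg uilvj lspdm
Hunk 6: at line 1 remove [ljk,bem,vuu] add [ujuta,ztixy] -> 10 lines: cztt rrybk ujuta ztixy wbby yjvif zsbio wxg uilvj lspdm
Hunk 7: at line 1 remove [ujuta] add [itl] -> 10 lines: cztt rrybk itl ztixy wbby yjvif zsbio wxg uilvj lspdm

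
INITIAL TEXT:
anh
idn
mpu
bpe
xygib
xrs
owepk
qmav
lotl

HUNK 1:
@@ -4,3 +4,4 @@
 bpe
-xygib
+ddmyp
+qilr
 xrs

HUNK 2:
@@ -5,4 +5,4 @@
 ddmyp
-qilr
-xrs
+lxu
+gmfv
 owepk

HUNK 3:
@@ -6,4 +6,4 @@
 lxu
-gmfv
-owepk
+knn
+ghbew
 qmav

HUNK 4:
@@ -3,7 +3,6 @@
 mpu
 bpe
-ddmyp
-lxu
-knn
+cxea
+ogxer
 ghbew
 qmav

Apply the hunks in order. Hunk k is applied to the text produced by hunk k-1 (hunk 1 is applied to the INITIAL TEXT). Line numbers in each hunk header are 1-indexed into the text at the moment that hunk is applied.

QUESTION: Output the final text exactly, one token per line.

Hunk 1: at line 4 remove [xygib] add [ddmyp,qilr] -> 10 lines: anh idn mpu bpe ddmyp qilr xrs owepk qmav lotl
Hunk 2: at line 5 remove [qilr,xrs] add [lxu,gmfv] -> 10 lines: anh idn mpu bpe ddmyp lxu gmfv owepk qmav lotl
Hunk 3: at line 6 remove [gmfv,owepk] add [knn,ghbew] -> 10 lines: anh idn mpu bpe ddmyp lxu knn ghbew qmav lotl
Hunk 4: at line 3 remove [ddmyp,lxu,knn] add [cxea,ogxer] -> 9 lines: anh idn mpu bpe cxea ogxer ghbew qmav lotl

Answer: anh
idn
mpu
bpe
cxea
ogxer
ghbew
qmav
lotl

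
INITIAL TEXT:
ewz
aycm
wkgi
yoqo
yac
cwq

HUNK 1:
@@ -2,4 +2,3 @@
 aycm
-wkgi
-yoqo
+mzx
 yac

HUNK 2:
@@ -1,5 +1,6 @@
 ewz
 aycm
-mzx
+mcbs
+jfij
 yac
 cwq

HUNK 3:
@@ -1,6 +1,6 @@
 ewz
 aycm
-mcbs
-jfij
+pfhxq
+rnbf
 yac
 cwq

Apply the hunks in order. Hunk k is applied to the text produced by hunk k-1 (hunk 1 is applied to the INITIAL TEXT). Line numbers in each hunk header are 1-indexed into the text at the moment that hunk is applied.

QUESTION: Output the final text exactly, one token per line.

Hunk 1: at line 2 remove [wkgi,yoqo] add [mzx] -> 5 lines: ewz aycm mzx yac cwq
Hunk 2: at line 1 remove [mzx] add [mcbs,jfij] -> 6 lines: ewz aycm mcbs jfij yac cwq
Hunk 3: at line 1 remove [mcbs,jfij] add [pfhxq,rnbf] -> 6 lines: ewz aycm pfhxq rnbf yac cwq

Answer: ewz
aycm
pfhxq
rnbf
yac
cwq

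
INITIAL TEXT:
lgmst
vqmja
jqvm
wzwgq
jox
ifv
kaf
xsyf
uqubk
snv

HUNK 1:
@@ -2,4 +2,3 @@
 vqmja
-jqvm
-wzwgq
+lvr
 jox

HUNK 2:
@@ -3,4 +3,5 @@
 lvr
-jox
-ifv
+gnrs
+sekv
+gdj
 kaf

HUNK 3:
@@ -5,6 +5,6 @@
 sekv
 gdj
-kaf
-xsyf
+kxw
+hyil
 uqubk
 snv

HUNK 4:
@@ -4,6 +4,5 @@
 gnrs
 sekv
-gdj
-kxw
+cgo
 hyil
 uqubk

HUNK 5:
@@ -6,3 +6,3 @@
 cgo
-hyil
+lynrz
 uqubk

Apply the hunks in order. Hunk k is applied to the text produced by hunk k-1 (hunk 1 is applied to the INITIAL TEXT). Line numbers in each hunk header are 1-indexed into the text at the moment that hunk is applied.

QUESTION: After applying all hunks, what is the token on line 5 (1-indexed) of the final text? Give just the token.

Hunk 1: at line 2 remove [jqvm,wzwgq] add [lvr] -> 9 lines: lgmst vqmja lvr jox ifv kaf xsyf uqubk snv
Hunk 2: at line 3 remove [jox,ifv] add [gnrs,sekv,gdj] -> 10 lines: lgmst vqmja lvr gnrs sekv gdj kaf xsyf uqubk snv
Hunk 3: at line 5 remove [kaf,xsyf] add [kxw,hyil] -> 10 lines: lgmst vqmja lvr gnrs sekv gdj kxw hyil uqubk snv
Hunk 4: at line 4 remove [gdj,kxw] add [cgo] -> 9 lines: lgmst vqmja lvr gnrs sekv cgo hyil uqubk snv
Hunk 5: at line 6 remove [hyil] add [lynrz] -> 9 lines: lgmst vqmja lvr gnrs sekv cgo lynrz uqubk snv
Final line 5: sekv

Answer: sekv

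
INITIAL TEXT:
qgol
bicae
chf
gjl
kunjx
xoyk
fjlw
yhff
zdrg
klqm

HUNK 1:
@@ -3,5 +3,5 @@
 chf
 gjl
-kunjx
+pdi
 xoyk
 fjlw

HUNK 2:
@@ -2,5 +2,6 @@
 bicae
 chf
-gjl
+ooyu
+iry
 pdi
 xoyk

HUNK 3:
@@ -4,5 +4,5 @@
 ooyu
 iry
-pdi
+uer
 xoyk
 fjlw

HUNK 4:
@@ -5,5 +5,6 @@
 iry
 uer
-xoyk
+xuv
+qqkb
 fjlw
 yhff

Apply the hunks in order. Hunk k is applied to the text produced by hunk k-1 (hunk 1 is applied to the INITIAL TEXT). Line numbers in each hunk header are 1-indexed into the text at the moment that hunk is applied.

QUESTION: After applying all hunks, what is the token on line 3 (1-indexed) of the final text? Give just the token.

Hunk 1: at line 3 remove [kunjx] add [pdi] -> 10 lines: qgol bicae chf gjl pdi xoyk fjlw yhff zdrg klqm
Hunk 2: at line 2 remove [gjl] add [ooyu,iry] -> 11 lines: qgol bicae chf ooyu iry pdi xoyk fjlw yhff zdrg klqm
Hunk 3: at line 4 remove [pdi] add [uer] -> 11 lines: qgol bicae chf ooyu iry uer xoyk fjlw yhff zdrg klqm
Hunk 4: at line 5 remove [xoyk] add [xuv,qqkb] -> 12 lines: qgol bicae chf ooyu iry uer xuv qqkb fjlw yhff zdrg klqm
Final line 3: chf

Answer: chf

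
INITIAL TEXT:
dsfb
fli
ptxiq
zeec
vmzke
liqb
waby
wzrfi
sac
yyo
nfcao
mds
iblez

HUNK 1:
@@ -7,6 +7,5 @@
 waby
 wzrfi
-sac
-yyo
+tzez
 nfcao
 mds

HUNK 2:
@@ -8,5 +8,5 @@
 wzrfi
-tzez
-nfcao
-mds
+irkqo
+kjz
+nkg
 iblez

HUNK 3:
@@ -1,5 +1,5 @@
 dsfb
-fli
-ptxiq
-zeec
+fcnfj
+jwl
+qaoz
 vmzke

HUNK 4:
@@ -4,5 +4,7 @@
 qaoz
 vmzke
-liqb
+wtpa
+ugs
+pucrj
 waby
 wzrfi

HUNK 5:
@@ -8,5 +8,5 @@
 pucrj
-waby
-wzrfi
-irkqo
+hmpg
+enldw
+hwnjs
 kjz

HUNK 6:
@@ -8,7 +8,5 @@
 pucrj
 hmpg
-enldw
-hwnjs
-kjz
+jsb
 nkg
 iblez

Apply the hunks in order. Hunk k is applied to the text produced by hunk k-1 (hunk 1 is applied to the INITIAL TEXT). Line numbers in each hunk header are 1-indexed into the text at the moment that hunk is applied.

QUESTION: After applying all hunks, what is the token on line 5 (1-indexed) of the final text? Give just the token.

Answer: vmzke

Derivation:
Hunk 1: at line 7 remove [sac,yyo] add [tzez] -> 12 lines: dsfb fli ptxiq zeec vmzke liqb waby wzrfi tzez nfcao mds iblez
Hunk 2: at line 8 remove [tzez,nfcao,mds] add [irkqo,kjz,nkg] -> 12 lines: dsfb fli ptxiq zeec vmzke liqb waby wzrfi irkqo kjz nkg iblez
Hunk 3: at line 1 remove [fli,ptxiq,zeec] add [fcnfj,jwl,qaoz] -> 12 lines: dsfb fcnfj jwl qaoz vmzke liqb waby wzrfi irkqo kjz nkg iblez
Hunk 4: at line 4 remove [liqb] add [wtpa,ugs,pucrj] -> 14 lines: dsfb fcnfj jwl qaoz vmzke wtpa ugs pucrj waby wzrfi irkqo kjz nkg iblez
Hunk 5: at line 8 remove [waby,wzrfi,irkqo] add [hmpg,enldw,hwnjs] -> 14 lines: dsfb fcnfj jwl qaoz vmzke wtpa ugs pucrj hmpg enldw hwnjs kjz nkg iblez
Hunk 6: at line 8 remove [enldw,hwnjs,kjz] add [jsb] -> 12 lines: dsfb fcnfj jwl qaoz vmzke wtpa ugs pucrj hmpg jsb nkg iblez
Final line 5: vmzke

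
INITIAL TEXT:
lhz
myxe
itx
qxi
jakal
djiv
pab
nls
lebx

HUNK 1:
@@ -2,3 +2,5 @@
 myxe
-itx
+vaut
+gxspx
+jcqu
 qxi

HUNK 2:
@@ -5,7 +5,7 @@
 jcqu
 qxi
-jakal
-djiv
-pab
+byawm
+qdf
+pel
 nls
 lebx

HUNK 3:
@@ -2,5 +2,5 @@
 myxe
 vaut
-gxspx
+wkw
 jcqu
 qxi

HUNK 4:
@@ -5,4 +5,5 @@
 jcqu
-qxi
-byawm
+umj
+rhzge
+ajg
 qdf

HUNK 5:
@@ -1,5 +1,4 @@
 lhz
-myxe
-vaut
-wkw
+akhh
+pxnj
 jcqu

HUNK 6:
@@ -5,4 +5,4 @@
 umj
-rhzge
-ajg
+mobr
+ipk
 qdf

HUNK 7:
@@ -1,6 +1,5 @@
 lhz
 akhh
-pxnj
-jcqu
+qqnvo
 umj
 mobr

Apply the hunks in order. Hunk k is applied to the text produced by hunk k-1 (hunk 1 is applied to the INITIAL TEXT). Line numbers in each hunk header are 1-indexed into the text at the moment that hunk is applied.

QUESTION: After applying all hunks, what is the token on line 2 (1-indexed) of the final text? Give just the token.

Answer: akhh

Derivation:
Hunk 1: at line 2 remove [itx] add [vaut,gxspx,jcqu] -> 11 lines: lhz myxe vaut gxspx jcqu qxi jakal djiv pab nls lebx
Hunk 2: at line 5 remove [jakal,djiv,pab] add [byawm,qdf,pel] -> 11 lines: lhz myxe vaut gxspx jcqu qxi byawm qdf pel nls lebx
Hunk 3: at line 2 remove [gxspx] add [wkw] -> 11 lines: lhz myxe vaut wkw jcqu qxi byawm qdf pel nls lebx
Hunk 4: at line 5 remove [qxi,byawm] add [umj,rhzge,ajg] -> 12 lines: lhz myxe vaut wkw jcqu umj rhzge ajg qdf pel nls lebx
Hunk 5: at line 1 remove [myxe,vaut,wkw] add [akhh,pxnj] -> 11 lines: lhz akhh pxnj jcqu umj rhzge ajg qdf pel nls lebx
Hunk 6: at line 5 remove [rhzge,ajg] add [mobr,ipk] -> 11 lines: lhz akhh pxnj jcqu umj mobr ipk qdf pel nls lebx
Hunk 7: at line 1 remove [pxnj,jcqu] add [qqnvo] -> 10 lines: lhz akhh qqnvo umj mobr ipk qdf pel nls lebx
Final line 2: akhh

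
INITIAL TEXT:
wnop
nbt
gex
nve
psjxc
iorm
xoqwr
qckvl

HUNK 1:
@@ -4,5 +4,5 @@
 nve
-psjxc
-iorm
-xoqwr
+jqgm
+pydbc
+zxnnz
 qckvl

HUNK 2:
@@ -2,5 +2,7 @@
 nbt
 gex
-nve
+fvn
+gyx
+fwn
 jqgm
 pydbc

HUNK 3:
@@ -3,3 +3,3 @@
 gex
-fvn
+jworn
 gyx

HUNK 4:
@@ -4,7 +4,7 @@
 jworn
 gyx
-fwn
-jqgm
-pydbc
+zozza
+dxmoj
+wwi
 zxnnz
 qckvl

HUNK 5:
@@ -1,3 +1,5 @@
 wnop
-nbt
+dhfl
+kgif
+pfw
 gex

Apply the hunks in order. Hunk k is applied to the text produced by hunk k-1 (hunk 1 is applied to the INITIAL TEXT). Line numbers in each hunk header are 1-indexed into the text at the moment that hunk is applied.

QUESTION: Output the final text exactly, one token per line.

Hunk 1: at line 4 remove [psjxc,iorm,xoqwr] add [jqgm,pydbc,zxnnz] -> 8 lines: wnop nbt gex nve jqgm pydbc zxnnz qckvl
Hunk 2: at line 2 remove [nve] add [fvn,gyx,fwn] -> 10 lines: wnop nbt gex fvn gyx fwn jqgm pydbc zxnnz qckvl
Hunk 3: at line 3 remove [fvn] add [jworn] -> 10 lines: wnop nbt gex jworn gyx fwn jqgm pydbc zxnnz qckvl
Hunk 4: at line 4 remove [fwn,jqgm,pydbc] add [zozza,dxmoj,wwi] -> 10 lines: wnop nbt gex jworn gyx zozza dxmoj wwi zxnnz qckvl
Hunk 5: at line 1 remove [nbt] add [dhfl,kgif,pfw] -> 12 lines: wnop dhfl kgif pfw gex jworn gyx zozza dxmoj wwi zxnnz qckvl

Answer: wnop
dhfl
kgif
pfw
gex
jworn
gyx
zozza
dxmoj
wwi
zxnnz
qckvl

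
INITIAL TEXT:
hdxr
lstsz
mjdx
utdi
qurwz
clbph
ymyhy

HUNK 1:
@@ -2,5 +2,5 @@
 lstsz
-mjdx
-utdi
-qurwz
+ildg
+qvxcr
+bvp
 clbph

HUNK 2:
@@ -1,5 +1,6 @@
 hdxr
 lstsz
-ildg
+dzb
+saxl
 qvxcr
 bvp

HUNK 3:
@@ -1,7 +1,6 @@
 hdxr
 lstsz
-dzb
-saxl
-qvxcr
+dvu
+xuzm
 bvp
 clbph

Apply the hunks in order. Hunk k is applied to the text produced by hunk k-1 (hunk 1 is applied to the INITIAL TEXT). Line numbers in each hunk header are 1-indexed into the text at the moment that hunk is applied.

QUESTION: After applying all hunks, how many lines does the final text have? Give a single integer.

Hunk 1: at line 2 remove [mjdx,utdi,qurwz] add [ildg,qvxcr,bvp] -> 7 lines: hdxr lstsz ildg qvxcr bvp clbph ymyhy
Hunk 2: at line 1 remove [ildg] add [dzb,saxl] -> 8 lines: hdxr lstsz dzb saxl qvxcr bvp clbph ymyhy
Hunk 3: at line 1 remove [dzb,saxl,qvxcr] add [dvu,xuzm] -> 7 lines: hdxr lstsz dvu xuzm bvp clbph ymyhy
Final line count: 7

Answer: 7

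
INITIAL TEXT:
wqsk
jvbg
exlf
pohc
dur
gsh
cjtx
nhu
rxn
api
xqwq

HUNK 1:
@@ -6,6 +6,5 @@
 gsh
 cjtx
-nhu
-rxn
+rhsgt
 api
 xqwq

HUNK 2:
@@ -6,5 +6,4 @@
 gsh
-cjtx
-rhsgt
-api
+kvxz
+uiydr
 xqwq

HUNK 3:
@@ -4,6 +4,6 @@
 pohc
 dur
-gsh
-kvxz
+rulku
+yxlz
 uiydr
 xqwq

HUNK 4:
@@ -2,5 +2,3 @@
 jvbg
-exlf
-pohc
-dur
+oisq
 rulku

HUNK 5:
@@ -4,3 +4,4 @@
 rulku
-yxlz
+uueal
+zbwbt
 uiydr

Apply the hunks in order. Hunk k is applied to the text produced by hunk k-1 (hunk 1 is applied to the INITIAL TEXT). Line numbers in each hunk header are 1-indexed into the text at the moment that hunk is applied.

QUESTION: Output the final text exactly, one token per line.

Hunk 1: at line 6 remove [nhu,rxn] add [rhsgt] -> 10 lines: wqsk jvbg exlf pohc dur gsh cjtx rhsgt api xqwq
Hunk 2: at line 6 remove [cjtx,rhsgt,api] add [kvxz,uiydr] -> 9 lines: wqsk jvbg exlf pohc dur gsh kvxz uiydr xqwq
Hunk 3: at line 4 remove [gsh,kvxz] add [rulku,yxlz] -> 9 lines: wqsk jvbg exlf pohc dur rulku yxlz uiydr xqwq
Hunk 4: at line 2 remove [exlf,pohc,dur] add [oisq] -> 7 lines: wqsk jvbg oisq rulku yxlz uiydr xqwq
Hunk 5: at line 4 remove [yxlz] add [uueal,zbwbt] -> 8 lines: wqsk jvbg oisq rulku uueal zbwbt uiydr xqwq

Answer: wqsk
jvbg
oisq
rulku
uueal
zbwbt
uiydr
xqwq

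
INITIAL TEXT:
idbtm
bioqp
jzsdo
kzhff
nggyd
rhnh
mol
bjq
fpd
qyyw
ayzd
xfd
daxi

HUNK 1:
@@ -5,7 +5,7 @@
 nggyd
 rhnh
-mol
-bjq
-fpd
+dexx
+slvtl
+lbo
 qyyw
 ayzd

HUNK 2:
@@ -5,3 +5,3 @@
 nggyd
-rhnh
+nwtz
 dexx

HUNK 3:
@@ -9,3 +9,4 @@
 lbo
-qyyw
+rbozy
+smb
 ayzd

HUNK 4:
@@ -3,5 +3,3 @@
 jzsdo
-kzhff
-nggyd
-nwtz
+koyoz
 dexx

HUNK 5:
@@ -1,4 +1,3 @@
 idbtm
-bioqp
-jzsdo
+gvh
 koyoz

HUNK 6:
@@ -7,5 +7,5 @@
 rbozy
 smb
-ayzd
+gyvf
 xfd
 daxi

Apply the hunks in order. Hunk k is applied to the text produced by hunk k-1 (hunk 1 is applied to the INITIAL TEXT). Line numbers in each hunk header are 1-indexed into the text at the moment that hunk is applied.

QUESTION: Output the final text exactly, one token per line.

Answer: idbtm
gvh
koyoz
dexx
slvtl
lbo
rbozy
smb
gyvf
xfd
daxi

Derivation:
Hunk 1: at line 5 remove [mol,bjq,fpd] add [dexx,slvtl,lbo] -> 13 lines: idbtm bioqp jzsdo kzhff nggyd rhnh dexx slvtl lbo qyyw ayzd xfd daxi
Hunk 2: at line 5 remove [rhnh] add [nwtz] -> 13 lines: idbtm bioqp jzsdo kzhff nggyd nwtz dexx slvtl lbo qyyw ayzd xfd daxi
Hunk 3: at line 9 remove [qyyw] add [rbozy,smb] -> 14 lines: idbtm bioqp jzsdo kzhff nggyd nwtz dexx slvtl lbo rbozy smb ayzd xfd daxi
Hunk 4: at line 3 remove [kzhff,nggyd,nwtz] add [koyoz] -> 12 lines: idbtm bioqp jzsdo koyoz dexx slvtl lbo rbozy smb ayzd xfd daxi
Hunk 5: at line 1 remove [bioqp,jzsdo] add [gvh] -> 11 lines: idbtm gvh koyoz dexx slvtl lbo rbozy smb ayzd xfd daxi
Hunk 6: at line 7 remove [ayzd] add [gyvf] -> 11 lines: idbtm gvh koyoz dexx slvtl lbo rbozy smb gyvf xfd daxi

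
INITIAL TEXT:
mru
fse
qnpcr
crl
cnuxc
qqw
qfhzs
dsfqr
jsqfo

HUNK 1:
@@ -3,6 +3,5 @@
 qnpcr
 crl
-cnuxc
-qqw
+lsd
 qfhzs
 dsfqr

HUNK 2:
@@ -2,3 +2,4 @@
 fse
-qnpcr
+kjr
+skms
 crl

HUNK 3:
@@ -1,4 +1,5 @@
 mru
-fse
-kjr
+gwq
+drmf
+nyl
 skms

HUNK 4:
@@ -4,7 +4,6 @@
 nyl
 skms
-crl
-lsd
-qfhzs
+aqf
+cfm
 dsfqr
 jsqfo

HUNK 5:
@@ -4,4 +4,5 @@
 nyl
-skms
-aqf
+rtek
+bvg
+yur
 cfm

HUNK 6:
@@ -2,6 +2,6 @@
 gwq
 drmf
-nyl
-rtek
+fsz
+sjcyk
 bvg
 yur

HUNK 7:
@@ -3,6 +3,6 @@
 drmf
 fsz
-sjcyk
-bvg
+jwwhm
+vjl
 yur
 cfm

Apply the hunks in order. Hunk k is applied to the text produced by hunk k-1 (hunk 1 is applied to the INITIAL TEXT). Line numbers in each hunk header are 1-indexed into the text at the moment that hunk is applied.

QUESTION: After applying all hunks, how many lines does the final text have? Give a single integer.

Hunk 1: at line 3 remove [cnuxc,qqw] add [lsd] -> 8 lines: mru fse qnpcr crl lsd qfhzs dsfqr jsqfo
Hunk 2: at line 2 remove [qnpcr] add [kjr,skms] -> 9 lines: mru fse kjr skms crl lsd qfhzs dsfqr jsqfo
Hunk 3: at line 1 remove [fse,kjr] add [gwq,drmf,nyl] -> 10 lines: mru gwq drmf nyl skms crl lsd qfhzs dsfqr jsqfo
Hunk 4: at line 4 remove [crl,lsd,qfhzs] add [aqf,cfm] -> 9 lines: mru gwq drmf nyl skms aqf cfm dsfqr jsqfo
Hunk 5: at line 4 remove [skms,aqf] add [rtek,bvg,yur] -> 10 lines: mru gwq drmf nyl rtek bvg yur cfm dsfqr jsqfo
Hunk 6: at line 2 remove [nyl,rtek] add [fsz,sjcyk] -> 10 lines: mru gwq drmf fsz sjcyk bvg yur cfm dsfqr jsqfo
Hunk 7: at line 3 remove [sjcyk,bvg] add [jwwhm,vjl] -> 10 lines: mru gwq drmf fsz jwwhm vjl yur cfm dsfqr jsqfo
Final line count: 10

Answer: 10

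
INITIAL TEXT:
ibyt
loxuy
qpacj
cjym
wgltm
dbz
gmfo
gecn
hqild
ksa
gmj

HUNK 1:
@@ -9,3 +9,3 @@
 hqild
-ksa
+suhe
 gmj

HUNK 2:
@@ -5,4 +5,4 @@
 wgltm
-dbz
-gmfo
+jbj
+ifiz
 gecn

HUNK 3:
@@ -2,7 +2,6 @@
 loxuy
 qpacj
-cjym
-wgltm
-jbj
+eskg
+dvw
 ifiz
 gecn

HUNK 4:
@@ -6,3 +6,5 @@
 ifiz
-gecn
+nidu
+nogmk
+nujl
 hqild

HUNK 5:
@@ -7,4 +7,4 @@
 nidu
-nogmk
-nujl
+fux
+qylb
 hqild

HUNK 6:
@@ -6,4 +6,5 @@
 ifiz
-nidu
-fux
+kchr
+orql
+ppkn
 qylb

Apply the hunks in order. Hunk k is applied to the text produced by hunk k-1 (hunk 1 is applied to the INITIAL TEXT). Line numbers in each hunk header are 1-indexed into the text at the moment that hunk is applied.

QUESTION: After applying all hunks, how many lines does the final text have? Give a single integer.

Answer: 13

Derivation:
Hunk 1: at line 9 remove [ksa] add [suhe] -> 11 lines: ibyt loxuy qpacj cjym wgltm dbz gmfo gecn hqild suhe gmj
Hunk 2: at line 5 remove [dbz,gmfo] add [jbj,ifiz] -> 11 lines: ibyt loxuy qpacj cjym wgltm jbj ifiz gecn hqild suhe gmj
Hunk 3: at line 2 remove [cjym,wgltm,jbj] add [eskg,dvw] -> 10 lines: ibyt loxuy qpacj eskg dvw ifiz gecn hqild suhe gmj
Hunk 4: at line 6 remove [gecn] add [nidu,nogmk,nujl] -> 12 lines: ibyt loxuy qpacj eskg dvw ifiz nidu nogmk nujl hqild suhe gmj
Hunk 5: at line 7 remove [nogmk,nujl] add [fux,qylb] -> 12 lines: ibyt loxuy qpacj eskg dvw ifiz nidu fux qylb hqild suhe gmj
Hunk 6: at line 6 remove [nidu,fux] add [kchr,orql,ppkn] -> 13 lines: ibyt loxuy qpacj eskg dvw ifiz kchr orql ppkn qylb hqild suhe gmj
Final line count: 13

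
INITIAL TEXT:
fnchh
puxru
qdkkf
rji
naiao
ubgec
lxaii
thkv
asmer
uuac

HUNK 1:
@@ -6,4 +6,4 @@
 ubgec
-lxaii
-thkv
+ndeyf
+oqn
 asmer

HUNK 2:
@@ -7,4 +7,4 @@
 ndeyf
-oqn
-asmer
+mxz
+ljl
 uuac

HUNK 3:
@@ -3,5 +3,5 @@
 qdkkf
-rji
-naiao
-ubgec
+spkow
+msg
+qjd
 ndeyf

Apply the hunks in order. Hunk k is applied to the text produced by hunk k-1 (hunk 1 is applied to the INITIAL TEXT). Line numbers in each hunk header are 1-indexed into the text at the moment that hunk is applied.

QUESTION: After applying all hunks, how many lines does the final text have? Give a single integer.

Hunk 1: at line 6 remove [lxaii,thkv] add [ndeyf,oqn] -> 10 lines: fnchh puxru qdkkf rji naiao ubgec ndeyf oqn asmer uuac
Hunk 2: at line 7 remove [oqn,asmer] add [mxz,ljl] -> 10 lines: fnchh puxru qdkkf rji naiao ubgec ndeyf mxz ljl uuac
Hunk 3: at line 3 remove [rji,naiao,ubgec] add [spkow,msg,qjd] -> 10 lines: fnchh puxru qdkkf spkow msg qjd ndeyf mxz ljl uuac
Final line count: 10

Answer: 10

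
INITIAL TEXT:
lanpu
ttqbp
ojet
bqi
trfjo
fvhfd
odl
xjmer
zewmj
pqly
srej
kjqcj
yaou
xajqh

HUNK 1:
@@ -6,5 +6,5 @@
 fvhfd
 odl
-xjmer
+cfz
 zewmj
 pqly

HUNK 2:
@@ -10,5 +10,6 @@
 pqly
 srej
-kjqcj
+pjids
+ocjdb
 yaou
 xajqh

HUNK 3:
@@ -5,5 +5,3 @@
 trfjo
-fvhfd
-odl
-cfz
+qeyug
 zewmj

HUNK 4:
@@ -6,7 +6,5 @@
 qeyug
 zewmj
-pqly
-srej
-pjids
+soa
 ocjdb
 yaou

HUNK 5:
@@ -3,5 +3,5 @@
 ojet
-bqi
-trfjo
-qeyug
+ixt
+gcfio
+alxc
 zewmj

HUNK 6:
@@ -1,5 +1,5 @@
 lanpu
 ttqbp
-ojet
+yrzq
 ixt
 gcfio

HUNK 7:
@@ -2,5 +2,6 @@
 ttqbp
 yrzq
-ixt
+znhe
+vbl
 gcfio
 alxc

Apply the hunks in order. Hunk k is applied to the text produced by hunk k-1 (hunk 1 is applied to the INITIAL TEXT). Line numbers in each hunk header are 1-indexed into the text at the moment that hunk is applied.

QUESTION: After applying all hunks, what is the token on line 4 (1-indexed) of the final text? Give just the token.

Hunk 1: at line 6 remove [xjmer] add [cfz] -> 14 lines: lanpu ttqbp ojet bqi trfjo fvhfd odl cfz zewmj pqly srej kjqcj yaou xajqh
Hunk 2: at line 10 remove [kjqcj] add [pjids,ocjdb] -> 15 lines: lanpu ttqbp ojet bqi trfjo fvhfd odl cfz zewmj pqly srej pjids ocjdb yaou xajqh
Hunk 3: at line 5 remove [fvhfd,odl,cfz] add [qeyug] -> 13 lines: lanpu ttqbp ojet bqi trfjo qeyug zewmj pqly srej pjids ocjdb yaou xajqh
Hunk 4: at line 6 remove [pqly,srej,pjids] add [soa] -> 11 lines: lanpu ttqbp ojet bqi trfjo qeyug zewmj soa ocjdb yaou xajqh
Hunk 5: at line 3 remove [bqi,trfjo,qeyug] add [ixt,gcfio,alxc] -> 11 lines: lanpu ttqbp ojet ixt gcfio alxc zewmj soa ocjdb yaou xajqh
Hunk 6: at line 1 remove [ojet] add [yrzq] -> 11 lines: lanpu ttqbp yrzq ixt gcfio alxc zewmj soa ocjdb yaou xajqh
Hunk 7: at line 2 remove [ixt] add [znhe,vbl] -> 12 lines: lanpu ttqbp yrzq znhe vbl gcfio alxc zewmj soa ocjdb yaou xajqh
Final line 4: znhe

Answer: znhe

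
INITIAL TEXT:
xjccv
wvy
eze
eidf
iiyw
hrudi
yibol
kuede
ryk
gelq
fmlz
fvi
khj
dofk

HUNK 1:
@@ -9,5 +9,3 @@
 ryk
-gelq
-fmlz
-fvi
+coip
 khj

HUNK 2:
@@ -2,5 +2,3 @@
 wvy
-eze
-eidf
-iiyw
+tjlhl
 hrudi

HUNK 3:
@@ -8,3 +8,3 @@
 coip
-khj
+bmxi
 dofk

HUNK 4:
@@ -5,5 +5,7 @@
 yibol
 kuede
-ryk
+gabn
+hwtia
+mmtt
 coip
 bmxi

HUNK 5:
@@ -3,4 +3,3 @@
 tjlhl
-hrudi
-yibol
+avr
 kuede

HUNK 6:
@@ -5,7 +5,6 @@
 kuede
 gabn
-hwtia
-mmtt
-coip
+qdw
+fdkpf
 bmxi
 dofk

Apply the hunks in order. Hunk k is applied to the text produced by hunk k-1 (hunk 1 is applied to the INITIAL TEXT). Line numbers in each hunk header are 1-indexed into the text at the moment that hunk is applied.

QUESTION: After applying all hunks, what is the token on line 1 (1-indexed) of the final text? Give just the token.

Answer: xjccv

Derivation:
Hunk 1: at line 9 remove [gelq,fmlz,fvi] add [coip] -> 12 lines: xjccv wvy eze eidf iiyw hrudi yibol kuede ryk coip khj dofk
Hunk 2: at line 2 remove [eze,eidf,iiyw] add [tjlhl] -> 10 lines: xjccv wvy tjlhl hrudi yibol kuede ryk coip khj dofk
Hunk 3: at line 8 remove [khj] add [bmxi] -> 10 lines: xjccv wvy tjlhl hrudi yibol kuede ryk coip bmxi dofk
Hunk 4: at line 5 remove [ryk] add [gabn,hwtia,mmtt] -> 12 lines: xjccv wvy tjlhl hrudi yibol kuede gabn hwtia mmtt coip bmxi dofk
Hunk 5: at line 3 remove [hrudi,yibol] add [avr] -> 11 lines: xjccv wvy tjlhl avr kuede gabn hwtia mmtt coip bmxi dofk
Hunk 6: at line 5 remove [hwtia,mmtt,coip] add [qdw,fdkpf] -> 10 lines: xjccv wvy tjlhl avr kuede gabn qdw fdkpf bmxi dofk
Final line 1: xjccv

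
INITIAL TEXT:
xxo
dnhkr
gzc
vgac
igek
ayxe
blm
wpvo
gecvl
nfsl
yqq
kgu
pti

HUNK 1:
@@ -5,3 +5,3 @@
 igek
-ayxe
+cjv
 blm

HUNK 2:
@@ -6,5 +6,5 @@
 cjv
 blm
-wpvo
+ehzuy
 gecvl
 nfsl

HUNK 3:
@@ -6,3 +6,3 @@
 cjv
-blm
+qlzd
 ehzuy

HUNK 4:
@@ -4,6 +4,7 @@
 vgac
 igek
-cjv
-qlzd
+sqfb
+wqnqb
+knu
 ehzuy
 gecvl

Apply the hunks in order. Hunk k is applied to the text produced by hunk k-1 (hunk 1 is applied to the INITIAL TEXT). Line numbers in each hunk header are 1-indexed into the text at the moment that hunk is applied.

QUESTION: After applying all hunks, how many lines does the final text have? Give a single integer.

Hunk 1: at line 5 remove [ayxe] add [cjv] -> 13 lines: xxo dnhkr gzc vgac igek cjv blm wpvo gecvl nfsl yqq kgu pti
Hunk 2: at line 6 remove [wpvo] add [ehzuy] -> 13 lines: xxo dnhkr gzc vgac igek cjv blm ehzuy gecvl nfsl yqq kgu pti
Hunk 3: at line 6 remove [blm] add [qlzd] -> 13 lines: xxo dnhkr gzc vgac igek cjv qlzd ehzuy gecvl nfsl yqq kgu pti
Hunk 4: at line 4 remove [cjv,qlzd] add [sqfb,wqnqb,knu] -> 14 lines: xxo dnhkr gzc vgac igek sqfb wqnqb knu ehzuy gecvl nfsl yqq kgu pti
Final line count: 14

Answer: 14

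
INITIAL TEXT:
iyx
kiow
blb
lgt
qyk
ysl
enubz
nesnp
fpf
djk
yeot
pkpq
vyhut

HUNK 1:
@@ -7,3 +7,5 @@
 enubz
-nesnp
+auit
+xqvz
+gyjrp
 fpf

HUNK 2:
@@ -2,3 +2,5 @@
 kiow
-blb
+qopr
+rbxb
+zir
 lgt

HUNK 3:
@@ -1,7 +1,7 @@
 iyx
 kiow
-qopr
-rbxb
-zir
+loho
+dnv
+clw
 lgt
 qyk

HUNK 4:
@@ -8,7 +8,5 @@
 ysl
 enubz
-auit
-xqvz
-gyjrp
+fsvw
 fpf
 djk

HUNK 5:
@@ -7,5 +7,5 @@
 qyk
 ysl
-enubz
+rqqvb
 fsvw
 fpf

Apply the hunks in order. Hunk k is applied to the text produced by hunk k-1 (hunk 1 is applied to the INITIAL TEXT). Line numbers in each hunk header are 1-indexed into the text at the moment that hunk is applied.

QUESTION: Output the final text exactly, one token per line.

Hunk 1: at line 7 remove [nesnp] add [auit,xqvz,gyjrp] -> 15 lines: iyx kiow blb lgt qyk ysl enubz auit xqvz gyjrp fpf djk yeot pkpq vyhut
Hunk 2: at line 2 remove [blb] add [qopr,rbxb,zir] -> 17 lines: iyx kiow qopr rbxb zir lgt qyk ysl enubz auit xqvz gyjrp fpf djk yeot pkpq vyhut
Hunk 3: at line 1 remove [qopr,rbxb,zir] add [loho,dnv,clw] -> 17 lines: iyx kiow loho dnv clw lgt qyk ysl enubz auit xqvz gyjrp fpf djk yeot pkpq vyhut
Hunk 4: at line 8 remove [auit,xqvz,gyjrp] add [fsvw] -> 15 lines: iyx kiow loho dnv clw lgt qyk ysl enubz fsvw fpf djk yeot pkpq vyhut
Hunk 5: at line 7 remove [enubz] add [rqqvb] -> 15 lines: iyx kiow loho dnv clw lgt qyk ysl rqqvb fsvw fpf djk yeot pkpq vyhut

Answer: iyx
kiow
loho
dnv
clw
lgt
qyk
ysl
rqqvb
fsvw
fpf
djk
yeot
pkpq
vyhut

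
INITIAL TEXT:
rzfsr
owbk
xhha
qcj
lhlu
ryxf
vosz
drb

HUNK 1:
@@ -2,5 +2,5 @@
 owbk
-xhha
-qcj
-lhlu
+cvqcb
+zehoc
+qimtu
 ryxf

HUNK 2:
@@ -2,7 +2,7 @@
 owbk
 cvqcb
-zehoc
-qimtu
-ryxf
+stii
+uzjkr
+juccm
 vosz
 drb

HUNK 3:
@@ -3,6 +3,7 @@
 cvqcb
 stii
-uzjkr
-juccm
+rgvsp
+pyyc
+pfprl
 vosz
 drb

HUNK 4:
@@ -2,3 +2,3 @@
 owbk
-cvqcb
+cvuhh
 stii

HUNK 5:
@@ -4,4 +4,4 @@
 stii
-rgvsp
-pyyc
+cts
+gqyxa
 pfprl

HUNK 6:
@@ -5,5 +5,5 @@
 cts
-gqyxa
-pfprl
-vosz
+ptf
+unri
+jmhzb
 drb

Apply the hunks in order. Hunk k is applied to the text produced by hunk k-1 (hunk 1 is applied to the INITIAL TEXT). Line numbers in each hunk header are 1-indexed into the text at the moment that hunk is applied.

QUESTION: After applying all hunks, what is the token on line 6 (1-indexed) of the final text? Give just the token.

Hunk 1: at line 2 remove [xhha,qcj,lhlu] add [cvqcb,zehoc,qimtu] -> 8 lines: rzfsr owbk cvqcb zehoc qimtu ryxf vosz drb
Hunk 2: at line 2 remove [zehoc,qimtu,ryxf] add [stii,uzjkr,juccm] -> 8 lines: rzfsr owbk cvqcb stii uzjkr juccm vosz drb
Hunk 3: at line 3 remove [uzjkr,juccm] add [rgvsp,pyyc,pfprl] -> 9 lines: rzfsr owbk cvqcb stii rgvsp pyyc pfprl vosz drb
Hunk 4: at line 2 remove [cvqcb] add [cvuhh] -> 9 lines: rzfsr owbk cvuhh stii rgvsp pyyc pfprl vosz drb
Hunk 5: at line 4 remove [rgvsp,pyyc] add [cts,gqyxa] -> 9 lines: rzfsr owbk cvuhh stii cts gqyxa pfprl vosz drb
Hunk 6: at line 5 remove [gqyxa,pfprl,vosz] add [ptf,unri,jmhzb] -> 9 lines: rzfsr owbk cvuhh stii cts ptf unri jmhzb drb
Final line 6: ptf

Answer: ptf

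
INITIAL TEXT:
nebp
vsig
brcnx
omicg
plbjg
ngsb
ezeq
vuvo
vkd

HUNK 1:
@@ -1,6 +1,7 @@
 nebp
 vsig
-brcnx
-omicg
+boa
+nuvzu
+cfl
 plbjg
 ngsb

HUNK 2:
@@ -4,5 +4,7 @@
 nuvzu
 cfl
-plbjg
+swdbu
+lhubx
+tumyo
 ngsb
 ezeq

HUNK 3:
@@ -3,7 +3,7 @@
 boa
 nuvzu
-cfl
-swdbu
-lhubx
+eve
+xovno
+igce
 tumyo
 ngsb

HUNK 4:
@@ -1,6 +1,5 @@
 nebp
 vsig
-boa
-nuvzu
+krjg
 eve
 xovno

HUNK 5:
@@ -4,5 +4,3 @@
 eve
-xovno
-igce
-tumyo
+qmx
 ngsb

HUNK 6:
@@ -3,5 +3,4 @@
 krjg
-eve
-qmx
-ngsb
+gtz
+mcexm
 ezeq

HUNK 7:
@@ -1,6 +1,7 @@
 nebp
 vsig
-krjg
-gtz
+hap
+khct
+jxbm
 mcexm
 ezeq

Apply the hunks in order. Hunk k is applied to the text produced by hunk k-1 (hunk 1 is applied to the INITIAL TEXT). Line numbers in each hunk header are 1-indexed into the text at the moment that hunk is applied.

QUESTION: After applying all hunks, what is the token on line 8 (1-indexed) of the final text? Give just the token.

Hunk 1: at line 1 remove [brcnx,omicg] add [boa,nuvzu,cfl] -> 10 lines: nebp vsig boa nuvzu cfl plbjg ngsb ezeq vuvo vkd
Hunk 2: at line 4 remove [plbjg] add [swdbu,lhubx,tumyo] -> 12 lines: nebp vsig boa nuvzu cfl swdbu lhubx tumyo ngsb ezeq vuvo vkd
Hunk 3: at line 3 remove [cfl,swdbu,lhubx] add [eve,xovno,igce] -> 12 lines: nebp vsig boa nuvzu eve xovno igce tumyo ngsb ezeq vuvo vkd
Hunk 4: at line 1 remove [boa,nuvzu] add [krjg] -> 11 lines: nebp vsig krjg eve xovno igce tumyo ngsb ezeq vuvo vkd
Hunk 5: at line 4 remove [xovno,igce,tumyo] add [qmx] -> 9 lines: nebp vsig krjg eve qmx ngsb ezeq vuvo vkd
Hunk 6: at line 3 remove [eve,qmx,ngsb] add [gtz,mcexm] -> 8 lines: nebp vsig krjg gtz mcexm ezeq vuvo vkd
Hunk 7: at line 1 remove [krjg,gtz] add [hap,khct,jxbm] -> 9 lines: nebp vsig hap khct jxbm mcexm ezeq vuvo vkd
Final line 8: vuvo

Answer: vuvo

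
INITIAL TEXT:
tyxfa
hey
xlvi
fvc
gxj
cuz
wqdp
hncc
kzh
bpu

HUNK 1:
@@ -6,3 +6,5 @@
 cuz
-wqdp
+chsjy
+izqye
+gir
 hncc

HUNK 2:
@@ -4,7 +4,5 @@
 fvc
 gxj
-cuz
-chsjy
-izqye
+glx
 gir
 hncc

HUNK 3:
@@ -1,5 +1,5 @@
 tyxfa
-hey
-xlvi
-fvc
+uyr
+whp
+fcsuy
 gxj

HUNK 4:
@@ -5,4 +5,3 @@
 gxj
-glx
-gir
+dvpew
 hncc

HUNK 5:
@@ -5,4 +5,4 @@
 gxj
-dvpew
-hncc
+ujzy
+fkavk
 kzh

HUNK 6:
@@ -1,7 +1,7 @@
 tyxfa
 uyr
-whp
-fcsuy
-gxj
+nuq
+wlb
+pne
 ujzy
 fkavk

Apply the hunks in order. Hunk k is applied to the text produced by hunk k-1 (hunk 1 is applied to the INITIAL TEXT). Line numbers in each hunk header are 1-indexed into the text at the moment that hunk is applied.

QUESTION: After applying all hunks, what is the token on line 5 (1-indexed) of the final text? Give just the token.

Hunk 1: at line 6 remove [wqdp] add [chsjy,izqye,gir] -> 12 lines: tyxfa hey xlvi fvc gxj cuz chsjy izqye gir hncc kzh bpu
Hunk 2: at line 4 remove [cuz,chsjy,izqye] add [glx] -> 10 lines: tyxfa hey xlvi fvc gxj glx gir hncc kzh bpu
Hunk 3: at line 1 remove [hey,xlvi,fvc] add [uyr,whp,fcsuy] -> 10 lines: tyxfa uyr whp fcsuy gxj glx gir hncc kzh bpu
Hunk 4: at line 5 remove [glx,gir] add [dvpew] -> 9 lines: tyxfa uyr whp fcsuy gxj dvpew hncc kzh bpu
Hunk 5: at line 5 remove [dvpew,hncc] add [ujzy,fkavk] -> 9 lines: tyxfa uyr whp fcsuy gxj ujzy fkavk kzh bpu
Hunk 6: at line 1 remove [whp,fcsuy,gxj] add [nuq,wlb,pne] -> 9 lines: tyxfa uyr nuq wlb pne ujzy fkavk kzh bpu
Final line 5: pne

Answer: pne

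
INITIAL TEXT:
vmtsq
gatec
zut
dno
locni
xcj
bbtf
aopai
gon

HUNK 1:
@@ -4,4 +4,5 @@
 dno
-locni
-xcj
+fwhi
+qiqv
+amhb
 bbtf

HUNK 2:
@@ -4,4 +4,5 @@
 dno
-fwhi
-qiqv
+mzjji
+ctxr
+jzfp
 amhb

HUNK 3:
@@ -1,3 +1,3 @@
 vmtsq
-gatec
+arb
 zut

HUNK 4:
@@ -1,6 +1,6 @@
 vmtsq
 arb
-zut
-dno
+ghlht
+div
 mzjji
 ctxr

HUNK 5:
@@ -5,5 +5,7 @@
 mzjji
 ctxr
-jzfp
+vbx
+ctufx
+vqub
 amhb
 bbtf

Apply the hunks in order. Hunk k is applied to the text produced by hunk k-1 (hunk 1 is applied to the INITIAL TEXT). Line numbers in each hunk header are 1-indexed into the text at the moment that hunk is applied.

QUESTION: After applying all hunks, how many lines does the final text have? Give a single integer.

Answer: 13

Derivation:
Hunk 1: at line 4 remove [locni,xcj] add [fwhi,qiqv,amhb] -> 10 lines: vmtsq gatec zut dno fwhi qiqv amhb bbtf aopai gon
Hunk 2: at line 4 remove [fwhi,qiqv] add [mzjji,ctxr,jzfp] -> 11 lines: vmtsq gatec zut dno mzjji ctxr jzfp amhb bbtf aopai gon
Hunk 3: at line 1 remove [gatec] add [arb] -> 11 lines: vmtsq arb zut dno mzjji ctxr jzfp amhb bbtf aopai gon
Hunk 4: at line 1 remove [zut,dno] add [ghlht,div] -> 11 lines: vmtsq arb ghlht div mzjji ctxr jzfp amhb bbtf aopai gon
Hunk 5: at line 5 remove [jzfp] add [vbx,ctufx,vqub] -> 13 lines: vmtsq arb ghlht div mzjji ctxr vbx ctufx vqub amhb bbtf aopai gon
Final line count: 13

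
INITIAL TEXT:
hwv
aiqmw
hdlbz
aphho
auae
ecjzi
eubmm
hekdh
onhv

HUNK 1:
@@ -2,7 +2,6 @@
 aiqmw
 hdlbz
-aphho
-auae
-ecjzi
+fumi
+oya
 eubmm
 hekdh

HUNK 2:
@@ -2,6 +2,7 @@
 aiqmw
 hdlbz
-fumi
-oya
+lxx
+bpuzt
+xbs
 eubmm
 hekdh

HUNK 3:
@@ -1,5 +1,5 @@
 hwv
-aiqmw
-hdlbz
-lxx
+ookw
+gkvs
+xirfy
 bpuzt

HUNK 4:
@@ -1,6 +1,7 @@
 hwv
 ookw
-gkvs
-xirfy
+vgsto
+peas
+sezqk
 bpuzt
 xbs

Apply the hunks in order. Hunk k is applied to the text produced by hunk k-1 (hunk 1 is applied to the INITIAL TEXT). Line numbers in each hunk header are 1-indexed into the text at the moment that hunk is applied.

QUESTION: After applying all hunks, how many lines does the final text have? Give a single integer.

Answer: 10

Derivation:
Hunk 1: at line 2 remove [aphho,auae,ecjzi] add [fumi,oya] -> 8 lines: hwv aiqmw hdlbz fumi oya eubmm hekdh onhv
Hunk 2: at line 2 remove [fumi,oya] add [lxx,bpuzt,xbs] -> 9 lines: hwv aiqmw hdlbz lxx bpuzt xbs eubmm hekdh onhv
Hunk 3: at line 1 remove [aiqmw,hdlbz,lxx] add [ookw,gkvs,xirfy] -> 9 lines: hwv ookw gkvs xirfy bpuzt xbs eubmm hekdh onhv
Hunk 4: at line 1 remove [gkvs,xirfy] add [vgsto,peas,sezqk] -> 10 lines: hwv ookw vgsto peas sezqk bpuzt xbs eubmm hekdh onhv
Final line count: 10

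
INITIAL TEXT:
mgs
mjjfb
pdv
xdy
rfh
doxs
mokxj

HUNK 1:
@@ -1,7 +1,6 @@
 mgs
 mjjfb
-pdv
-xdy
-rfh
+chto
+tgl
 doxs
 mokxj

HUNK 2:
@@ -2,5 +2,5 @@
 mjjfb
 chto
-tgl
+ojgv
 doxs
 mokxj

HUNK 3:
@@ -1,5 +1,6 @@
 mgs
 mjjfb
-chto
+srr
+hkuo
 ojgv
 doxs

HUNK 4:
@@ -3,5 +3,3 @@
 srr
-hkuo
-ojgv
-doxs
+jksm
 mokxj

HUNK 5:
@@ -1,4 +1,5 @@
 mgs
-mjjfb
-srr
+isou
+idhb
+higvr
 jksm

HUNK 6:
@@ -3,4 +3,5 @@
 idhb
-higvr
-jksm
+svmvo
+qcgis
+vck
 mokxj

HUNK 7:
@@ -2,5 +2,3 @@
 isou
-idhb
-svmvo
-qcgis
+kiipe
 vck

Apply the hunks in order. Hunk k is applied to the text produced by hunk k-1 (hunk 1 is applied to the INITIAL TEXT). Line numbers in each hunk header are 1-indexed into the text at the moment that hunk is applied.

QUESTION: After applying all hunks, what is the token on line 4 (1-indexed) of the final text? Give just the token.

Answer: vck

Derivation:
Hunk 1: at line 1 remove [pdv,xdy,rfh] add [chto,tgl] -> 6 lines: mgs mjjfb chto tgl doxs mokxj
Hunk 2: at line 2 remove [tgl] add [ojgv] -> 6 lines: mgs mjjfb chto ojgv doxs mokxj
Hunk 3: at line 1 remove [chto] add [srr,hkuo] -> 7 lines: mgs mjjfb srr hkuo ojgv doxs mokxj
Hunk 4: at line 3 remove [hkuo,ojgv,doxs] add [jksm] -> 5 lines: mgs mjjfb srr jksm mokxj
Hunk 5: at line 1 remove [mjjfb,srr] add [isou,idhb,higvr] -> 6 lines: mgs isou idhb higvr jksm mokxj
Hunk 6: at line 3 remove [higvr,jksm] add [svmvo,qcgis,vck] -> 7 lines: mgs isou idhb svmvo qcgis vck mokxj
Hunk 7: at line 2 remove [idhb,svmvo,qcgis] add [kiipe] -> 5 lines: mgs isou kiipe vck mokxj
Final line 4: vck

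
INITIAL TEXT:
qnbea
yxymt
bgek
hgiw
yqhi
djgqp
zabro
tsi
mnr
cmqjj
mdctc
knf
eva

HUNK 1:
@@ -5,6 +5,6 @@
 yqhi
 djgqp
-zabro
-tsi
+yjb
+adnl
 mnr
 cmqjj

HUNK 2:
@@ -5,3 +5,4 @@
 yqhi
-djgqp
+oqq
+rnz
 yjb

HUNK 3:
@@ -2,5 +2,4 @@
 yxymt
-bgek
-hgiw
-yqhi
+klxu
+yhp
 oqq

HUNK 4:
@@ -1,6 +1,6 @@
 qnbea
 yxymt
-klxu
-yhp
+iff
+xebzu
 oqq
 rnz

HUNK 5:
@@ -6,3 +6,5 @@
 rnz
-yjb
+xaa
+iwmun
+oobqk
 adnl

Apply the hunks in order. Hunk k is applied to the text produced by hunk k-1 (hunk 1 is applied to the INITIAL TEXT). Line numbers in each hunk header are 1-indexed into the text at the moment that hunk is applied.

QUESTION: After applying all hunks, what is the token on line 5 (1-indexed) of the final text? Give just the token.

Answer: oqq

Derivation:
Hunk 1: at line 5 remove [zabro,tsi] add [yjb,adnl] -> 13 lines: qnbea yxymt bgek hgiw yqhi djgqp yjb adnl mnr cmqjj mdctc knf eva
Hunk 2: at line 5 remove [djgqp] add [oqq,rnz] -> 14 lines: qnbea yxymt bgek hgiw yqhi oqq rnz yjb adnl mnr cmqjj mdctc knf eva
Hunk 3: at line 2 remove [bgek,hgiw,yqhi] add [klxu,yhp] -> 13 lines: qnbea yxymt klxu yhp oqq rnz yjb adnl mnr cmqjj mdctc knf eva
Hunk 4: at line 1 remove [klxu,yhp] add [iff,xebzu] -> 13 lines: qnbea yxymt iff xebzu oqq rnz yjb adnl mnr cmqjj mdctc knf eva
Hunk 5: at line 6 remove [yjb] add [xaa,iwmun,oobqk] -> 15 lines: qnbea yxymt iff xebzu oqq rnz xaa iwmun oobqk adnl mnr cmqjj mdctc knf eva
Final line 5: oqq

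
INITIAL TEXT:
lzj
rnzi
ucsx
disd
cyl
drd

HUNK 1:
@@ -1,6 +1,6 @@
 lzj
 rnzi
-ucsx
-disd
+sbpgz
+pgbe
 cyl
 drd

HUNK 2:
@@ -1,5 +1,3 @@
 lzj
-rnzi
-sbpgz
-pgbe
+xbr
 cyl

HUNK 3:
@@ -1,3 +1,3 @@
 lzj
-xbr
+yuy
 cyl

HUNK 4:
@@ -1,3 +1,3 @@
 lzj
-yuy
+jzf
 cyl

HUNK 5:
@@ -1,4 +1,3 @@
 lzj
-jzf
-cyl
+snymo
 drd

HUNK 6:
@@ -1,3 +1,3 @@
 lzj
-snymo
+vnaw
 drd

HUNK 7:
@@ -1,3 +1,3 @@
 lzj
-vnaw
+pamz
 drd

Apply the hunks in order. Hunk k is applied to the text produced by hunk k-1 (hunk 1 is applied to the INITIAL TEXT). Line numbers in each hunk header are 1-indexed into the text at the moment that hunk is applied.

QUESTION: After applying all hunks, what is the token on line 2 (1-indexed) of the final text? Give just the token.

Hunk 1: at line 1 remove [ucsx,disd] add [sbpgz,pgbe] -> 6 lines: lzj rnzi sbpgz pgbe cyl drd
Hunk 2: at line 1 remove [rnzi,sbpgz,pgbe] add [xbr] -> 4 lines: lzj xbr cyl drd
Hunk 3: at line 1 remove [xbr] add [yuy] -> 4 lines: lzj yuy cyl drd
Hunk 4: at line 1 remove [yuy] add [jzf] -> 4 lines: lzj jzf cyl drd
Hunk 5: at line 1 remove [jzf,cyl] add [snymo] -> 3 lines: lzj snymo drd
Hunk 6: at line 1 remove [snymo] add [vnaw] -> 3 lines: lzj vnaw drd
Hunk 7: at line 1 remove [vnaw] add [pamz] -> 3 lines: lzj pamz drd
Final line 2: pamz

Answer: pamz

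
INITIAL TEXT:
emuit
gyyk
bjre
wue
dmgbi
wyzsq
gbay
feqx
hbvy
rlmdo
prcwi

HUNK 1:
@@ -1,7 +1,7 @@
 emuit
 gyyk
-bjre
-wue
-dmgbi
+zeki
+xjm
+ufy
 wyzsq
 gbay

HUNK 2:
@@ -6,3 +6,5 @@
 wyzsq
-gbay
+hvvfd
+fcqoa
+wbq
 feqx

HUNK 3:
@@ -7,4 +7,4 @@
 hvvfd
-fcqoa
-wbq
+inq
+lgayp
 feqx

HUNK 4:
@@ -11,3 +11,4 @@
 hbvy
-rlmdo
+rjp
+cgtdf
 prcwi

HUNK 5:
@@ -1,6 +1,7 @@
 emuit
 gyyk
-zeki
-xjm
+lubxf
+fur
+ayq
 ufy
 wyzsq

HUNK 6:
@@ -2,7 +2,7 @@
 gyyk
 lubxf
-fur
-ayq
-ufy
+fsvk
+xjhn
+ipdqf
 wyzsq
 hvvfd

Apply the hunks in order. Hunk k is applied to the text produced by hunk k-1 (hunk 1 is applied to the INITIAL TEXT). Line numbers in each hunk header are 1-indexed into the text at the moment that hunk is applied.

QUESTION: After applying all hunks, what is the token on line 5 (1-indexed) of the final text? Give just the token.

Answer: xjhn

Derivation:
Hunk 1: at line 1 remove [bjre,wue,dmgbi] add [zeki,xjm,ufy] -> 11 lines: emuit gyyk zeki xjm ufy wyzsq gbay feqx hbvy rlmdo prcwi
Hunk 2: at line 6 remove [gbay] add [hvvfd,fcqoa,wbq] -> 13 lines: emuit gyyk zeki xjm ufy wyzsq hvvfd fcqoa wbq feqx hbvy rlmdo prcwi
Hunk 3: at line 7 remove [fcqoa,wbq] add [inq,lgayp] -> 13 lines: emuit gyyk zeki xjm ufy wyzsq hvvfd inq lgayp feqx hbvy rlmdo prcwi
Hunk 4: at line 11 remove [rlmdo] add [rjp,cgtdf] -> 14 lines: emuit gyyk zeki xjm ufy wyzsq hvvfd inq lgayp feqx hbvy rjp cgtdf prcwi
Hunk 5: at line 1 remove [zeki,xjm] add [lubxf,fur,ayq] -> 15 lines: emuit gyyk lubxf fur ayq ufy wyzsq hvvfd inq lgayp feqx hbvy rjp cgtdf prcwi
Hunk 6: at line 2 remove [fur,ayq,ufy] add [fsvk,xjhn,ipdqf] -> 15 lines: emuit gyyk lubxf fsvk xjhn ipdqf wyzsq hvvfd inq lgayp feqx hbvy rjp cgtdf prcwi
Final line 5: xjhn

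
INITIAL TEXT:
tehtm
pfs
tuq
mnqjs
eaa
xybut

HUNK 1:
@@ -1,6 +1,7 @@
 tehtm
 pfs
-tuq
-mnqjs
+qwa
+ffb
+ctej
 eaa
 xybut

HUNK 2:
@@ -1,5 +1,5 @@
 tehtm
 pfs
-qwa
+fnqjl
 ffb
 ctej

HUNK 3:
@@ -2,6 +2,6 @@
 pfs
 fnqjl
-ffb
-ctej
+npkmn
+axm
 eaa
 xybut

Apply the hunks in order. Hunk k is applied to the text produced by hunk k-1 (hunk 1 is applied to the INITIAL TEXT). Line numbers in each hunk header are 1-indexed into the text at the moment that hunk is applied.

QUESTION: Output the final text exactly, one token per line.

Hunk 1: at line 1 remove [tuq,mnqjs] add [qwa,ffb,ctej] -> 7 lines: tehtm pfs qwa ffb ctej eaa xybut
Hunk 2: at line 1 remove [qwa] add [fnqjl] -> 7 lines: tehtm pfs fnqjl ffb ctej eaa xybut
Hunk 3: at line 2 remove [ffb,ctej] add [npkmn,axm] -> 7 lines: tehtm pfs fnqjl npkmn axm eaa xybut

Answer: tehtm
pfs
fnqjl
npkmn
axm
eaa
xybut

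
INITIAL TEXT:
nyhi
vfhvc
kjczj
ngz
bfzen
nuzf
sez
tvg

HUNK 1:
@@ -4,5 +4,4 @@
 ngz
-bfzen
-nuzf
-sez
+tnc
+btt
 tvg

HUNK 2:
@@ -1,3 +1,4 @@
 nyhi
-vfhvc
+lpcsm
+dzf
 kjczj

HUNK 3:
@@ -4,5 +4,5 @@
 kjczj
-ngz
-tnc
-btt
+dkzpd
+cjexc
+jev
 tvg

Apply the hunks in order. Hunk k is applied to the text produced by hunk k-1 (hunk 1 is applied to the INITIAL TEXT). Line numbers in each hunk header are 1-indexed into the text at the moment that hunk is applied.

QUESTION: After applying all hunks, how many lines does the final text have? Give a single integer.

Hunk 1: at line 4 remove [bfzen,nuzf,sez] add [tnc,btt] -> 7 lines: nyhi vfhvc kjczj ngz tnc btt tvg
Hunk 2: at line 1 remove [vfhvc] add [lpcsm,dzf] -> 8 lines: nyhi lpcsm dzf kjczj ngz tnc btt tvg
Hunk 3: at line 4 remove [ngz,tnc,btt] add [dkzpd,cjexc,jev] -> 8 lines: nyhi lpcsm dzf kjczj dkzpd cjexc jev tvg
Final line count: 8

Answer: 8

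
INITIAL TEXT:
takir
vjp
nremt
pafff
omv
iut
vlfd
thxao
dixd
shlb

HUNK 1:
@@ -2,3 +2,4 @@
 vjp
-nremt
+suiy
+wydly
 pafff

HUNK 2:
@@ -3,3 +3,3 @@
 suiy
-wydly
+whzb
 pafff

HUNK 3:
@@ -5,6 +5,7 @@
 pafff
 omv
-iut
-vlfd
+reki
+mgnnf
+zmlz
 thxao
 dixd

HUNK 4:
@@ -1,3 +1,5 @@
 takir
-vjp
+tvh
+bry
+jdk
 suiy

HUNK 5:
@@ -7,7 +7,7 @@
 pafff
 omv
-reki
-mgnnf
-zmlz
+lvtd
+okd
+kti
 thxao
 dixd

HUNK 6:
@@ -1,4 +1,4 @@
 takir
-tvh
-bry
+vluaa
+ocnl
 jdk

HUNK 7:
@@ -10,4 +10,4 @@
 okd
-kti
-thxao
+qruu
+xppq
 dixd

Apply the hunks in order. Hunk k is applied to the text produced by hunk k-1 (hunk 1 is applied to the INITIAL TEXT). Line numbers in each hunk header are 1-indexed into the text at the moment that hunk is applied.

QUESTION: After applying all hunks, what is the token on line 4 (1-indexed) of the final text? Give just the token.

Answer: jdk

Derivation:
Hunk 1: at line 2 remove [nremt] add [suiy,wydly] -> 11 lines: takir vjp suiy wydly pafff omv iut vlfd thxao dixd shlb
Hunk 2: at line 3 remove [wydly] add [whzb] -> 11 lines: takir vjp suiy whzb pafff omv iut vlfd thxao dixd shlb
Hunk 3: at line 5 remove [iut,vlfd] add [reki,mgnnf,zmlz] -> 12 lines: takir vjp suiy whzb pafff omv reki mgnnf zmlz thxao dixd shlb
Hunk 4: at line 1 remove [vjp] add [tvh,bry,jdk] -> 14 lines: takir tvh bry jdk suiy whzb pafff omv reki mgnnf zmlz thxao dixd shlb
Hunk 5: at line 7 remove [reki,mgnnf,zmlz] add [lvtd,okd,kti] -> 14 lines: takir tvh bry jdk suiy whzb pafff omv lvtd okd kti thxao dixd shlb
Hunk 6: at line 1 remove [tvh,bry] add [vluaa,ocnl] -> 14 lines: takir vluaa ocnl jdk suiy whzb pafff omv lvtd okd kti thxao dixd shlb
Hunk 7: at line 10 remove [kti,thxao] add [qruu,xppq] -> 14 lines: takir vluaa ocnl jdk suiy whzb pafff omv lvtd okd qruu xppq dixd shlb
Final line 4: jdk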